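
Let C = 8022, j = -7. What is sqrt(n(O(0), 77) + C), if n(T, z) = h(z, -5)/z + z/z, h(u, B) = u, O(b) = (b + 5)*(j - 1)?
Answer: 2*sqrt(2006) ≈ 89.577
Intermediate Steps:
O(b) = -40 - 8*b (O(b) = (b + 5)*(-7 - 1) = (5 + b)*(-8) = -40 - 8*b)
n(T, z) = 2 (n(T, z) = z/z + z/z = 1 + 1 = 2)
sqrt(n(O(0), 77) + C) = sqrt(2 + 8022) = sqrt(8024) = 2*sqrt(2006)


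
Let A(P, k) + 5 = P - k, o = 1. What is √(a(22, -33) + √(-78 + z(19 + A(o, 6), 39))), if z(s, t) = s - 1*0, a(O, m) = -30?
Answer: √(-30 + I*√69) ≈ 0.75125 + 5.5285*I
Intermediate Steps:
A(P, k) = -5 + P - k (A(P, k) = -5 + (P - k) = -5 + P - k)
z(s, t) = s (z(s, t) = s + 0 = s)
√(a(22, -33) + √(-78 + z(19 + A(o, 6), 39))) = √(-30 + √(-78 + (19 + (-5 + 1 - 1*6)))) = √(-30 + √(-78 + (19 + (-5 + 1 - 6)))) = √(-30 + √(-78 + (19 - 10))) = √(-30 + √(-78 + 9)) = √(-30 + √(-69)) = √(-30 + I*√69)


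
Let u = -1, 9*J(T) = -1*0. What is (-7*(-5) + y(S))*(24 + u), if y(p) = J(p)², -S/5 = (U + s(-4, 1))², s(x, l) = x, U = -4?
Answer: 805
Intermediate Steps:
J(T) = 0 (J(T) = (-1*0)/9 = (⅑)*0 = 0)
S = -320 (S = -5*(-4 - 4)² = -5*(-8)² = -5*64 = -320)
y(p) = 0 (y(p) = 0² = 0)
(-7*(-5) + y(S))*(24 + u) = (-7*(-5) + 0)*(24 - 1) = (35 + 0)*23 = 35*23 = 805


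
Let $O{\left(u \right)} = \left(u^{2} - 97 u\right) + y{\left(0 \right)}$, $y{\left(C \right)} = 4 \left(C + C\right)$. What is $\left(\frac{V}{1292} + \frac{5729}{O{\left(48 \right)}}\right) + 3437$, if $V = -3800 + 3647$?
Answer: $\frac{153478513}{44688} \approx 3434.4$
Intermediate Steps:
$V = -153$
$y{\left(C \right)} = 8 C$ ($y{\left(C \right)} = 4 \cdot 2 C = 8 C$)
$O{\left(u \right)} = u^{2} - 97 u$ ($O{\left(u \right)} = \left(u^{2} - 97 u\right) + 8 \cdot 0 = \left(u^{2} - 97 u\right) + 0 = u^{2} - 97 u$)
$\left(\frac{V}{1292} + \frac{5729}{O{\left(48 \right)}}\right) + 3437 = \left(- \frac{153}{1292} + \frac{5729}{48 \left(-97 + 48\right)}\right) + 3437 = \left(\left(-153\right) \frac{1}{1292} + \frac{5729}{48 \left(-49\right)}\right) + 3437 = \left(- \frac{9}{76} + \frac{5729}{-2352}\right) + 3437 = \left(- \frac{9}{76} + 5729 \left(- \frac{1}{2352}\right)\right) + 3437 = \left(- \frac{9}{76} - \frac{5729}{2352}\right) + 3437 = - \frac{114143}{44688} + 3437 = \frac{153478513}{44688}$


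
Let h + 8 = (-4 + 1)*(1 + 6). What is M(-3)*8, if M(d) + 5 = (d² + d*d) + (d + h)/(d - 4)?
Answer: 984/7 ≈ 140.57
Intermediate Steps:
h = -29 (h = -8 + (-4 + 1)*(1 + 6) = -8 - 3*7 = -8 - 21 = -29)
M(d) = -5 + 2*d² + (-29 + d)/(-4 + d) (M(d) = -5 + ((d² + d*d) + (d - 29)/(d - 4)) = -5 + ((d² + d²) + (-29 + d)/(-4 + d)) = -5 + (2*d² + (-29 + d)/(-4 + d)) = -5 + 2*d² + (-29 + d)/(-4 + d))
M(-3)*8 = ((-9 - 8*(-3)² - 4*(-3) + 2*(-3)³)/(-4 - 3))*8 = ((-9 - 8*9 + 12 + 2*(-27))/(-7))*8 = -(-9 - 72 + 12 - 54)/7*8 = -⅐*(-123)*8 = (123/7)*8 = 984/7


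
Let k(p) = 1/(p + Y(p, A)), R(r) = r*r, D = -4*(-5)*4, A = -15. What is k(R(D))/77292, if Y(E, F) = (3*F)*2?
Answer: 1/487712520 ≈ 2.0504e-9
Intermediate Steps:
D = 80 (D = 20*4 = 80)
Y(E, F) = 6*F
R(r) = r²
k(p) = 1/(-90 + p) (k(p) = 1/(p + 6*(-15)) = 1/(p - 90) = 1/(-90 + p))
k(R(D))/77292 = 1/(-90 + 80²*77292) = (1/77292)/(-90 + 6400) = (1/77292)/6310 = (1/6310)*(1/77292) = 1/487712520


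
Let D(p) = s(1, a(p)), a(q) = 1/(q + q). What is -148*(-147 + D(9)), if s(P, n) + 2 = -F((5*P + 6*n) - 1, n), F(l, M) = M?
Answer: 198542/9 ≈ 22060.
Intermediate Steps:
a(q) = 1/(2*q)
s(P, n) = -2 - n
D(p) = -2 - 1/(2*p)
-148*(-147 + D(9)) = -148*(-147 + (-2 - ½/9)) = -148*(-147 + (-2 - ½*⅑)) = -148*(-147 + (-2 - 1/18)) = -148*(-147 - 37/18) = -148*(-2683/18) = 198542/9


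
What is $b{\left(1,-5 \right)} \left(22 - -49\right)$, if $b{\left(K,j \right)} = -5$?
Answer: $-355$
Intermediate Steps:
$b{\left(1,-5 \right)} \left(22 - -49\right) = - 5 \left(22 - -49\right) = - 5 \left(22 + 49\right) = \left(-5\right) 71 = -355$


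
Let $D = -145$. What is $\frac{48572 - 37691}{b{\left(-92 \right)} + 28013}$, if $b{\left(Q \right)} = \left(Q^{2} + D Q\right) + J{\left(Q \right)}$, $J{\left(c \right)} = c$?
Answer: $\frac{93}{425} \approx 0.21882$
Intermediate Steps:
$b{\left(Q \right)} = Q^{2} - 144 Q$ ($b{\left(Q \right)} = \left(Q^{2} - 145 Q\right) + Q = Q^{2} - 144 Q$)
$\frac{48572 - 37691}{b{\left(-92 \right)} + 28013} = \frac{48572 - 37691}{- 92 \left(-144 - 92\right) + 28013} = \frac{10881}{\left(-92\right) \left(-236\right) + 28013} = \frac{10881}{21712 + 28013} = \frac{10881}{49725} = 10881 \cdot \frac{1}{49725} = \frac{93}{425}$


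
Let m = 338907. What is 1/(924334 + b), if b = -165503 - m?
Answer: 1/419924 ≈ 2.3814e-6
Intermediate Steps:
b = -504410 (b = -165503 - 1*338907 = -165503 - 338907 = -504410)
1/(924334 + b) = 1/(924334 - 504410) = 1/419924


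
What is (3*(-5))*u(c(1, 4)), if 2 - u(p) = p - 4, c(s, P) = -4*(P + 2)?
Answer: -450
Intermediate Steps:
c(s, P) = -8 - 4*P (c(s, P) = -4*(2 + P) = -8 - 4*P)
u(p) = 6 - p (u(p) = 2 - (p - 4) = 2 - (-4 + p) = 2 + (4 - p) = 6 - p)
(3*(-5))*u(c(1, 4)) = (3*(-5))*(6 - (-8 - 4*4)) = -15*(6 - (-8 - 16)) = -15*(6 - 1*(-24)) = -15*(6 + 24) = -15*30 = -450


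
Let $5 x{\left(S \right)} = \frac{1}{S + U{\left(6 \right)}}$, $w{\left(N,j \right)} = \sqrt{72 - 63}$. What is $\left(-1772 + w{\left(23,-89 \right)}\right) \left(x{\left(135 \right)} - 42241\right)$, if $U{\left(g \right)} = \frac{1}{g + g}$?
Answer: $\frac{605640665317}{8105} \approx 7.4724 \cdot 10^{7}$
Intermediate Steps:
$U{\left(g \right)} = \frac{1}{2 g}$
$w{\left(N,j \right)} = 3$ ($w{\left(N,j \right)} = \sqrt{9} = 3$)
$x{\left(S \right)} = \frac{1}{5 \left(\frac{1}{12} + S\right)}$ ($x{\left(S \right)} = \frac{1}{5 \left(S + \frac{1}{2 \cdot 6}\right)} = \frac{1}{5 \left(S + \frac{1}{2} \cdot \frac{1}{6}\right)} = \frac{1}{5 \left(S + \frac{1}{12}\right)} = \frac{1}{5 \left(\frac{1}{12} + S\right)}$)
$\left(-1772 + w{\left(23,-89 \right)}\right) \left(x{\left(135 \right)} - 42241\right) = \left(-1772 + 3\right) \left(\frac{12}{5 \left(1 + 12 \cdot 135\right)} - 42241\right) = - 1769 \left(\frac{12}{5 \left(1 + 1620\right)} - 42241\right) = - 1769 \left(\frac{12}{5 \cdot 1621} - 42241\right) = - 1769 \left(\frac{12}{5} \cdot \frac{1}{1621} - 42241\right) = - 1769 \left(\frac{12}{8105} - 42241\right) = \left(-1769\right) \left(- \frac{342363293}{8105}\right) = \frac{605640665317}{8105}$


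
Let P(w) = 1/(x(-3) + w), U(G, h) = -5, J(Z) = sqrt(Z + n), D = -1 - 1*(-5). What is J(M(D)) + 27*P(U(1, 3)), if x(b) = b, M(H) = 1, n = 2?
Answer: -27/8 + sqrt(3) ≈ -1.6430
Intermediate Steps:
D = 4 (D = -1 + 5 = 4)
J(Z) = sqrt(2 + Z) (J(Z) = sqrt(Z + 2) = sqrt(2 + Z))
P(w) = 1/(-3 + w)
J(M(D)) + 27*P(U(1, 3)) = sqrt(2 + 1) + 27/(-3 - 5) = sqrt(3) + 27/(-8) = sqrt(3) + 27*(-1/8) = sqrt(3) - 27/8 = -27/8 + sqrt(3)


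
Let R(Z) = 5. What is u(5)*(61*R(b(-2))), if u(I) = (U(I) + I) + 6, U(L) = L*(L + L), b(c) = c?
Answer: 18605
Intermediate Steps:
U(L) = 2*L**2 (U(L) = L*(2*L) = 2*L**2)
u(I) = 6 + I + 2*I**2 (u(I) = (2*I**2 + I) + 6 = (I + 2*I**2) + 6 = 6 + I + 2*I**2)
u(5)*(61*R(b(-2))) = (6 + 5 + 2*5**2)*(61*5) = (6 + 5 + 2*25)*305 = (6 + 5 + 50)*305 = 61*305 = 18605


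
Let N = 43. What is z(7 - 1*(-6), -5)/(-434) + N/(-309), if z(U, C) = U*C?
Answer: 1423/134106 ≈ 0.010611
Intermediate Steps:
z(U, C) = C*U
z(7 - 1*(-6), -5)/(-434) + N/(-309) = -5*(7 - 1*(-6))/(-434) + 43/(-309) = -5*(7 + 6)*(-1/434) + 43*(-1/309) = -5*13*(-1/434) - 43/309 = -65*(-1/434) - 43/309 = 65/434 - 43/309 = 1423/134106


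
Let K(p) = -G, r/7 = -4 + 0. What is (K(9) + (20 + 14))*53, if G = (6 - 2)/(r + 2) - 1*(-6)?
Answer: 19398/13 ≈ 1492.2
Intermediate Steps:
r = -28 (r = 7*(-4 + 0) = 7*(-4) = -28)
G = 76/13 (G = (6 - 2)/(-28 + 2) - 1*(-6) = 4/(-26) + 6 = 4*(-1/26) + 6 = -2/13 + 6 = 76/13 ≈ 5.8462)
K(p) = -76/13 (K(p) = -1*76/13 = -76/13)
(K(9) + (20 + 14))*53 = (-76/13 + (20 + 14))*53 = (-76/13 + 34)*53 = (366/13)*53 = 19398/13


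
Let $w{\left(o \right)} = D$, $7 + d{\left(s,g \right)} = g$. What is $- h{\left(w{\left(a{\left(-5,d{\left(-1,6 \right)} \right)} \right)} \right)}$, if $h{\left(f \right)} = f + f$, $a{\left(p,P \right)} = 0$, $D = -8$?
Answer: $16$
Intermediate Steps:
$d{\left(s,g \right)} = -7 + g$
$w{\left(o \right)} = -8$
$h{\left(f \right)} = 2 f$
$- h{\left(w{\left(a{\left(-5,d{\left(-1,6 \right)} \right)} \right)} \right)} = - 2 \left(-8\right) = \left(-1\right) \left(-16\right) = 16$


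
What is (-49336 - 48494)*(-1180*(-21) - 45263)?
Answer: 2003851890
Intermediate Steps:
(-49336 - 48494)*(-1180*(-21) - 45263) = -97830*(24780 - 45263) = -97830*(-20483) = 2003851890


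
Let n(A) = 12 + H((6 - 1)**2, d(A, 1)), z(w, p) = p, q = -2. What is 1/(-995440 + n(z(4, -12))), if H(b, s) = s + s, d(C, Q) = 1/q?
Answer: -1/995429 ≈ -1.0046e-6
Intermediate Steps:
d(C, Q) = -1/2 (d(C, Q) = 1/(-2) = -1/2)
H(b, s) = 2*s
n(A) = 11 (n(A) = 12 + 2*(-1/2) = 12 - 1 = 11)
1/(-995440 + n(z(4, -12))) = 1/(-995440 + 11) = 1/(-995429) = -1/995429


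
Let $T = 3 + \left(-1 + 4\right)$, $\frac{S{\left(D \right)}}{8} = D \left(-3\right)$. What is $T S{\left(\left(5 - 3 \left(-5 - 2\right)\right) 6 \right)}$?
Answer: $-22464$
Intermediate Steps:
$S{\left(D \right)} = - 24 D$ ($S{\left(D \right)} = 8 D \left(-3\right) = 8 \left(- 3 D\right) = - 24 D$)
$T = 6$ ($T = 3 + 3 = 6$)
$T S{\left(\left(5 - 3 \left(-5 - 2\right)\right) 6 \right)} = 6 \left(- 24 \left(5 - 3 \left(-5 - 2\right)\right) 6\right) = 6 \left(- 24 \left(5 - -21\right) 6\right) = 6 \left(- 24 \left(5 + 21\right) 6\right) = 6 \left(- 24 \cdot 26 \cdot 6\right) = 6 \left(\left(-24\right) 156\right) = 6 \left(-3744\right) = -22464$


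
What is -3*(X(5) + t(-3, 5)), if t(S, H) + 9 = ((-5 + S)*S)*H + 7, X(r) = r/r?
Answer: -357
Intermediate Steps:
X(r) = 1
t(S, H) = -2 + H*S*(-5 + S) (t(S, H) = -9 + (((-5 + S)*S)*H + 7) = -9 + ((S*(-5 + S))*H + 7) = -9 + (H*S*(-5 + S) + 7) = -9 + (7 + H*S*(-5 + S)) = -2 + H*S*(-5 + S))
-3*(X(5) + t(-3, 5)) = -3*(1 + (-2 + 5*(-3)² - 5*5*(-3))) = -3*(1 + (-2 + 5*9 + 75)) = -3*(1 + (-2 + 45 + 75)) = -3*(1 + 118) = -3*119 = -357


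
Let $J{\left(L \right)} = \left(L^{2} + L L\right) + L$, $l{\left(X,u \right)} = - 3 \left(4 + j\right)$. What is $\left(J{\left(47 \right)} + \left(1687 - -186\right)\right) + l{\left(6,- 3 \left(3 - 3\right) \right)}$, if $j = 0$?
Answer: $6326$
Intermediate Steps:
$l{\left(X,u \right)} = -12$ ($l{\left(X,u \right)} = - 3 \left(4 + 0\right) = \left(-3\right) 4 = -12$)
$J{\left(L \right)} = L + 2 L^{2}$ ($J{\left(L \right)} = \left(L^{2} + L^{2}\right) + L = 2 L^{2} + L = L + 2 L^{2}$)
$\left(J{\left(47 \right)} + \left(1687 - -186\right)\right) + l{\left(6,- 3 \left(3 - 3\right) \right)} = \left(47 \left(1 + 2 \cdot 47\right) + \left(1687 - -186\right)\right) - 12 = \left(47 \left(1 + 94\right) + \left(1687 + 186\right)\right) - 12 = \left(47 \cdot 95 + 1873\right) - 12 = \left(4465 + 1873\right) - 12 = 6338 - 12 = 6326$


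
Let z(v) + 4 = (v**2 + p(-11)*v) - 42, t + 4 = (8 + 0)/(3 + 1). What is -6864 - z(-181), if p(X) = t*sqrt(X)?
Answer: -39579 - 362*I*sqrt(11) ≈ -39579.0 - 1200.6*I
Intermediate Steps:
t = -2 (t = -4 + (8 + 0)/(3 + 1) = -4 + 8/4 = -4 + 8*(1/4) = -4 + 2 = -2)
p(X) = -2*sqrt(X)
z(v) = -46 + v**2 - 2*I*v*sqrt(11) (z(v) = -4 + ((v**2 + (-2*I*sqrt(11))*v) - 42) = -4 + ((v**2 - 2*I*v*sqrt(11)) - 42) = -4 + (-42 + v**2 - 2*I*v*sqrt(11)) = -46 + v**2 - 2*I*v*sqrt(11))
-6864 - z(-181) = -6864 - (-46 + (-181)**2 - 2*I*(-181)*sqrt(11)) = -6864 - (-46 + 32761 + 362*I*sqrt(11)) = -6864 - (32715 + 362*I*sqrt(11)) = -6864 + (-32715 - 362*I*sqrt(11)) = -39579 - 362*I*sqrt(11)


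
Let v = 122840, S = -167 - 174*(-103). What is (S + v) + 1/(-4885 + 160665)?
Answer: 21901889101/155780 ≈ 1.4060e+5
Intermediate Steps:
S = 17755 (S = -167 + 17922 = 17755)
(S + v) + 1/(-4885 + 160665) = (17755 + 122840) + 1/(-4885 + 160665) = 140595 + 1/155780 = 21901889101/155780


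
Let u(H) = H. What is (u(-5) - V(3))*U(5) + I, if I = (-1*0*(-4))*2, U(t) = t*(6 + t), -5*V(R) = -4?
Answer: -319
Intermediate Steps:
V(R) = ⅘ (V(R) = -⅕*(-4) = ⅘)
I = 0 (I = (0*(-4))*2 = 0*2 = 0)
(u(-5) - V(3))*U(5) + I = (-5 - 1*⅘)*(5*(6 + 5)) + 0 = (-5 - ⅘)*(5*11) + 0 = -29/5*55 + 0 = -319 + 0 = -319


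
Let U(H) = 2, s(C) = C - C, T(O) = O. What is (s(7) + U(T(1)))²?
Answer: 4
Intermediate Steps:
s(C) = 0
(s(7) + U(T(1)))² = (0 + 2)² = 2² = 4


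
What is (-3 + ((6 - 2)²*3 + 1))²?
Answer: 2116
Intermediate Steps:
(-3 + ((6 - 2)²*3 + 1))² = (-3 + (4²*3 + 1))² = (-3 + (16*3 + 1))² = (-3 + (48 + 1))² = (-3 + 49)² = 46² = 2116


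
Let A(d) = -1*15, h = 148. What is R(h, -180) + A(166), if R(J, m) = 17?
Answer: 2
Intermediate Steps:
A(d) = -15
R(h, -180) + A(166) = 17 - 15 = 2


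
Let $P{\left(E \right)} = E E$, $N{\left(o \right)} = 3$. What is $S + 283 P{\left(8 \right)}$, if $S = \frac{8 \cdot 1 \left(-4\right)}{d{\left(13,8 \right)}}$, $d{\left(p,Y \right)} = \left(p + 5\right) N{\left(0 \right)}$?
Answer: $\frac{489008}{27} \approx 18111.0$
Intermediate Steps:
$P{\left(E \right)} = E^{2}$
$d{\left(p,Y \right)} = 15 + 3 p$ ($d{\left(p,Y \right)} = \left(p + 5\right) 3 = \left(5 + p\right) 3 = 15 + 3 p$)
$S = - \frac{16}{27}$ ($S = \frac{8 \cdot 1 \left(-4\right)}{15 + 3 \cdot 13} = \frac{8 \left(-4\right)}{15 + 39} = - \frac{32}{54} = \left(-32\right) \frac{1}{54} = - \frac{16}{27} \approx -0.59259$)
$S + 283 P{\left(8 \right)} = - \frac{16}{27} + 283 \cdot 8^{2} = - \frac{16}{27} + 283 \cdot 64 = - \frac{16}{27} + 18112 = \frac{489008}{27}$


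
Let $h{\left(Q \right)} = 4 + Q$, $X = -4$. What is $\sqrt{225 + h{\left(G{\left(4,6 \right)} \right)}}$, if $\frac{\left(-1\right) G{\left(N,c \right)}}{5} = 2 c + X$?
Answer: $3 \sqrt{21} \approx 13.748$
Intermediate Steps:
$G{\left(N,c \right)} = 20 - 10 c$ ($G{\left(N,c \right)} = - 5 \left(2 c - 4\right) = - 5 \left(-4 + 2 c\right) = 20 - 10 c$)
$\sqrt{225 + h{\left(G{\left(4,6 \right)} \right)}} = \sqrt{225 + \left(4 + \left(20 - 60\right)\right)} = \sqrt{225 + \left(4 - 40\right)} = \sqrt{225 - 36} = \sqrt{189} = 3 \sqrt{21}$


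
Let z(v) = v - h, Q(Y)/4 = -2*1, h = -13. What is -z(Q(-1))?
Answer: -5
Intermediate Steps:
Q(Y) = -8 (Q(Y) = 4*(-2*1) = 4*(-2) = -8)
z(v) = 13 + v (z(v) = v - 1*(-13) = v + 13 = 13 + v)
-z(Q(-1)) = -(13 - 8) = -1*5 = -5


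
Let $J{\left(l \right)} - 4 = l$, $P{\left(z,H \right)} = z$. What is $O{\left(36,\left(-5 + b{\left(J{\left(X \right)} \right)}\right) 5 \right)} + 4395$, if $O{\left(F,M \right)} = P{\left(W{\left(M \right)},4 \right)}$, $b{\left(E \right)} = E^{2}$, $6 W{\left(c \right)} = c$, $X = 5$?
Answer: $\frac{13375}{3} \approx 4458.3$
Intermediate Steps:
$W{\left(c \right)} = \frac{c}{6}$
$J{\left(l \right)} = 4 + l$
$O{\left(F,M \right)} = \frac{M}{6}$
$O{\left(36,\left(-5 + b{\left(J{\left(X \right)} \right)}\right) 5 \right)} + 4395 = \frac{\left(-5 + \left(4 + 5\right)^{2}\right) 5}{6} + 4395 = \frac{\left(-5 + 9^{2}\right) 5}{6} + 4395 = \frac{\left(-5 + 81\right) 5}{6} + 4395 = \frac{76 \cdot 5}{6} + 4395 = \frac{1}{6} \cdot 380 + 4395 = \frac{190}{3} + 4395 = \frac{13375}{3}$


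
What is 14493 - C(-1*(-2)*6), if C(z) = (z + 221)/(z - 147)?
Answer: 1956788/135 ≈ 14495.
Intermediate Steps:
C(z) = (221 + z)/(-147 + z)
14493 - C(-1*(-2)*6) = 14493 - (221 - 1*(-2)*6)/(-147 - 1*(-2)*6) = 14493 - (221 + 2*6)/(-147 + 2*6) = 14493 - (221 + 12)/(-147 + 12) = 14493 - 233/(-135) = 14493 - (-1)*233/135 = 14493 - 1*(-233/135) = 14493 + 233/135 = 1956788/135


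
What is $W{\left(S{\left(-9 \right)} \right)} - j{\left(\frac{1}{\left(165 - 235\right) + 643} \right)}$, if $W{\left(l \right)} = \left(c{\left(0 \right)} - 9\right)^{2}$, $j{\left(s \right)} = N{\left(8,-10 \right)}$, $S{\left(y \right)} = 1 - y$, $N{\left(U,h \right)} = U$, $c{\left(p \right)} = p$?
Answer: $73$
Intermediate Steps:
$j{\left(s \right)} = 8$
$W{\left(l \right)} = 81$ ($W{\left(l \right)} = \left(0 - 9\right)^{2} = \left(-9\right)^{2} = 81$)
$W{\left(S{\left(-9 \right)} \right)} - j{\left(\frac{1}{\left(165 - 235\right) + 643} \right)} = 81 - 8 = 73$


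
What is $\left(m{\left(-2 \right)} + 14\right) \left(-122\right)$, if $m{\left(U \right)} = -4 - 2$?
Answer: $-976$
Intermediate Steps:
$m{\left(U \right)} = -6$ ($m{\left(U \right)} = -4 - 2 = -6$)
$\left(m{\left(-2 \right)} + 14\right) \left(-122\right) = \left(-6 + 14\right) \left(-122\right) = 8 \left(-122\right) = -976$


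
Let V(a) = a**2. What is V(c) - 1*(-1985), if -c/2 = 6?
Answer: 2129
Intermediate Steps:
c = -12 (c = -2*6 = -12)
V(c) - 1*(-1985) = (-12)**2 - 1*(-1985) = 144 + 1985 = 2129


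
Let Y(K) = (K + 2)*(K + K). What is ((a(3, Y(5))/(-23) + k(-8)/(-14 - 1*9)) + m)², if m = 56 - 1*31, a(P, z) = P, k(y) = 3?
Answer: 323761/529 ≈ 612.02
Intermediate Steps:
Y(K) = 2*K*(2 + K) (Y(K) = (2 + K)*(2*K) = 2*K*(2 + K))
m = 25 (m = 56 - 31 = 25)
((a(3, Y(5))/(-23) + k(-8)/(-14 - 1*9)) + m)² = ((3/(-23) + 3/(-14 - 1*9)) + 25)² = ((3*(-1/23) + 3/(-14 - 9)) + 25)² = ((-3/23 + 3/(-23)) + 25)² = ((-3/23 + 3*(-1/23)) + 25)² = ((-3/23 - 3/23) + 25)² = (-6/23 + 25)² = (569/23)² = 323761/529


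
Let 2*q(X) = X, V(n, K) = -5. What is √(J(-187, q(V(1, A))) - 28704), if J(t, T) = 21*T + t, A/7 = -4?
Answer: I*√115774/2 ≈ 170.13*I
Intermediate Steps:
A = -28 (A = 7*(-4) = -28)
q(X) = X/2
J(t, T) = t + 21*T
√(J(-187, q(V(1, A))) - 28704) = √((-187 + 21*((½)*(-5))) - 28704) = √((-187 + 21*(-5/2)) - 28704) = √((-187 - 105/2) - 28704) = √(-479/2 - 28704) = √(-57887/2) = I*√115774/2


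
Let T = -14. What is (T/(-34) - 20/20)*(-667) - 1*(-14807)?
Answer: 258389/17 ≈ 15199.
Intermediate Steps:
(T/(-34) - 20/20)*(-667) - 1*(-14807) = (-14/(-34) - 20/20)*(-667) - 1*(-14807) = (-14*(-1/34) - 20*1/20)*(-667) + 14807 = (7/17 - 1)*(-667) + 14807 = -10/17*(-667) + 14807 = 6670/17 + 14807 = 258389/17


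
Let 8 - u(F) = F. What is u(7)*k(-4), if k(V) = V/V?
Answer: 1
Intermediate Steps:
u(F) = 8 - F
k(V) = 1
u(7)*k(-4) = (8 - 1*7)*1 = (8 - 7)*1 = 1*1 = 1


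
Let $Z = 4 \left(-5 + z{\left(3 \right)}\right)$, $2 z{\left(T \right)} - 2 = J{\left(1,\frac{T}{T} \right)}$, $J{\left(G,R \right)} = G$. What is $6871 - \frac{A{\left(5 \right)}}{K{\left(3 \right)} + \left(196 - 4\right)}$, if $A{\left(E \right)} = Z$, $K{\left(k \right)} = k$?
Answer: $\frac{1339859}{195} \approx 6871.1$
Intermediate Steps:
$z{\left(T \right)} = \frac{3}{2}$ ($z{\left(T \right)} = 1 + \frac{1}{2} \cdot 1 = 1 + \frac{1}{2} = \frac{3}{2}$)
$Z = -14$ ($Z = 4 \left(-5 + \frac{3}{2}\right) = 4 \left(- \frac{7}{2}\right) = -14$)
$A{\left(E \right)} = -14$
$6871 - \frac{A{\left(5 \right)}}{K{\left(3 \right)} + \left(196 - 4\right)} = 6871 - \frac{1}{3 + \left(196 - 4\right)} \left(-14\right) = 6871 - \frac{1}{3 + 192} \left(-14\right) = 6871 - \frac{1}{195} \left(-14\right) = 6871 - - \frac{14}{195} = 6871 + \frac{14}{195} = \frac{1339859}{195}$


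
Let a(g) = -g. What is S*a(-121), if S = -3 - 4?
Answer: -847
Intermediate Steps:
S = -7
S*a(-121) = -(-7)*(-121) = -7*121 = -847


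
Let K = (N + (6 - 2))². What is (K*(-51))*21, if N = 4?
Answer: -68544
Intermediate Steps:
K = 64 (K = (4 + (6 - 2))² = (4 + 4)² = 8² = 64)
(K*(-51))*21 = (64*(-51))*21 = -3264*21 = -68544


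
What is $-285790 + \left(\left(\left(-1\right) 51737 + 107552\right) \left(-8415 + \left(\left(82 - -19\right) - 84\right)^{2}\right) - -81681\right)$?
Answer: $-453756799$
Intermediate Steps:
$-285790 + \left(\left(\left(-1\right) 51737 + 107552\right) \left(-8415 + \left(\left(82 - -19\right) - 84\right)^{2}\right) - -81681\right) = -285790 + \left(\left(-51737 + 107552\right) \left(-8415 + \left(\left(82 + 19\right) - 84\right)^{2}\right) + 81681\right) = -285790 + \left(55815 \left(-8415 + \left(101 - 84\right)^{2}\right) + 81681\right) = -285790 + \left(55815 \left(-8415 + 17^{2}\right) + 81681\right) = -285790 + \left(55815 \left(-8415 + 289\right) + 81681\right) = -285790 + \left(55815 \left(-8126\right) + 81681\right) = -285790 + \left(-453552690 + 81681\right) = -285790 - 453471009 = -453756799$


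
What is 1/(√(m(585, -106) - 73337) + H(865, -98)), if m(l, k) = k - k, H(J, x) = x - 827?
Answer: -925/928962 - I*√73337/928962 ≈ -0.00099573 - 0.00029152*I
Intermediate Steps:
H(J, x) = -827 + x
m(l, k) = 0
1/(√(m(585, -106) - 73337) + H(865, -98)) = 1/(√(0 - 73337) + (-827 - 98)) = 1/(√(-73337) - 925) = 1/(I*√73337 - 925) = 1/(-925 + I*√73337)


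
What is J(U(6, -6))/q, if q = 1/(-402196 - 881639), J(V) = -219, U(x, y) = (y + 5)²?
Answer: 281159865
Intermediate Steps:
U(x, y) = (5 + y)²
q = -1/1283835 (q = 1/(-1283835) = -1/1283835 ≈ -7.7892e-7)
J(U(6, -6))/q = -219/(-1/1283835) = -219*(-1283835) = 281159865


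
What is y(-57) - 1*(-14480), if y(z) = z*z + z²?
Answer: 20978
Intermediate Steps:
y(z) = 2*z² (y(z) = z² + z² = 2*z²)
y(-57) - 1*(-14480) = 2*(-57)² - 1*(-14480) = 2*3249 + 14480 = 6498 + 14480 = 20978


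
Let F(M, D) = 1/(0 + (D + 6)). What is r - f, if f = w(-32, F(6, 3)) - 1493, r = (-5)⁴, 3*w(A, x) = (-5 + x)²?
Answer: 512738/243 ≈ 2110.0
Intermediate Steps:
F(M, D) = 1/(6 + D) (F(M, D) = 1/(0 + (6 + D)) = 1/(6 + D))
w(A, x) = (-5 + x)²/3
r = 625
f = -360863/243 (f = (-5 + 1/(6 + 3))²/3 - 1493 = (-5 + 1/9)²/3 - 1493 = (-5 + ⅑)²/3 - 1493 = (-44/9)²/3 - 1493 = (⅓)*(1936/81) - 1493 = 1936/243 - 1493 = -360863/243 ≈ -1485.0)
r - f = 625 - 1*(-360863/243) = 625 + 360863/243 = 512738/243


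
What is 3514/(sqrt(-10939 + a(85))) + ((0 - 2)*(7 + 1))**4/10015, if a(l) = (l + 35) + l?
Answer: 65536/10015 - 1757*I*sqrt(10734)/5367 ≈ 6.5438 - 33.917*I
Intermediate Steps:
a(l) = 35 + 2*l (a(l) = (35 + l) + l = 35 + 2*l)
3514/(sqrt(-10939 + a(85))) + ((0 - 2)*(7 + 1))**4/10015 = 3514/(sqrt(-10939 + (35 + 2*85))) + ((0 - 2)*(7 + 1))**4/10015 = 3514/(sqrt(-10939 + (35 + 170))) + (-2*8)**4*(1/10015) = 3514/(sqrt(-10939 + 205)) + (-16)**4*(1/10015) = 3514/(sqrt(-10734)) + 65536*(1/10015) = 3514/((I*sqrt(10734))) + 65536/10015 = 3514*(-I*sqrt(10734)/10734) + 65536/10015 = -1757*I*sqrt(10734)/5367 + 65536/10015 = 65536/10015 - 1757*I*sqrt(10734)/5367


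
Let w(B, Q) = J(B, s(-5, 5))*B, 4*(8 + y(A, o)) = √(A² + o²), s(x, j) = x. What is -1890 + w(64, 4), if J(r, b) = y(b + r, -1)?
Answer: -2402 + 16*√3482 ≈ -1457.9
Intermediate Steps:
y(A, o) = -8 + √(A² + o²)/4
J(r, b) = -8 + √(1 + (b + r)²)/4 (J(r, b) = -8 + √((b + r)² + (-1)²)/4 = -8 + √((b + r)² + 1)/4 = -8 + √(1 + (b + r)²)/4)
w(B, Q) = B*(-8 + √(1 + (-5 + B)²)/4) (w(B, Q) = (-8 + √(1 + (-5 + B)²)/4)*B = B*(-8 + √(1 + (-5 + B)²)/4))
-1890 + w(64, 4) = -1890 + (¼)*64*(-32 + √(1 + (-5 + 64)²)) = -1890 + (¼)*64*(-32 + √(1 + 59²)) = -1890 + (¼)*64*(-32 + √(1 + 3481)) = -1890 + (¼)*64*(-32 + √3482) = -1890 + (-512 + 16*√3482) = -2402 + 16*√3482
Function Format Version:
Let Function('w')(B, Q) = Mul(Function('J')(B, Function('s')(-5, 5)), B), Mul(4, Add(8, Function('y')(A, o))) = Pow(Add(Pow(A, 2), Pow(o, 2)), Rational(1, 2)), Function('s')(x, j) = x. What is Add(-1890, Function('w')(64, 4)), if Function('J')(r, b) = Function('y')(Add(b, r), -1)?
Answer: Add(-2402, Mul(16, Pow(3482, Rational(1, 2)))) ≈ -1457.9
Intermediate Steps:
Function('y')(A, o) = Add(-8, Mul(Rational(1, 4), Pow(Add(Pow(A, 2), Pow(o, 2)), Rational(1, 2))))
Function('J')(r, b) = Add(-8, Mul(Rational(1, 4), Pow(Add(1, Pow(Add(b, r), 2)), Rational(1, 2)))) (Function('J')(r, b) = Add(-8, Mul(Rational(1, 4), Pow(Add(Pow(Add(b, r), 2), Pow(-1, 2)), Rational(1, 2)))) = Add(-8, Mul(Rational(1, 4), Pow(Add(Pow(Add(b, r), 2), 1), Rational(1, 2)))) = Add(-8, Mul(Rational(1, 4), Pow(Add(1, Pow(Add(b, r), 2)), Rational(1, 2)))))
Function('w')(B, Q) = Mul(B, Add(-8, Mul(Rational(1, 4), Pow(Add(1, Pow(Add(-5, B), 2)), Rational(1, 2))))) (Function('w')(B, Q) = Mul(Add(-8, Mul(Rational(1, 4), Pow(Add(1, Pow(Add(-5, B), 2)), Rational(1, 2)))), B) = Mul(B, Add(-8, Mul(Rational(1, 4), Pow(Add(1, Pow(Add(-5, B), 2)), Rational(1, 2))))))
Add(-1890, Function('w')(64, 4)) = Add(-1890, Mul(Rational(1, 4), 64, Add(-32, Pow(Add(1, Pow(Add(-5, 64), 2)), Rational(1, 2))))) = Add(-1890, Mul(Rational(1, 4), 64, Add(-32, Pow(Add(1, Pow(59, 2)), Rational(1, 2))))) = Add(-1890, Mul(Rational(1, 4), 64, Add(-32, Pow(Add(1, 3481), Rational(1, 2))))) = Add(-1890, Mul(Rational(1, 4), 64, Add(-32, Pow(3482, Rational(1, 2))))) = Add(-1890, Add(-512, Mul(16, Pow(3482, Rational(1, 2))))) = Add(-2402, Mul(16, Pow(3482, Rational(1, 2))))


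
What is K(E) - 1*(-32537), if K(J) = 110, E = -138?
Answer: 32647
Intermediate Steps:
K(E) - 1*(-32537) = 110 - 1*(-32537) = 110 + 32537 = 32647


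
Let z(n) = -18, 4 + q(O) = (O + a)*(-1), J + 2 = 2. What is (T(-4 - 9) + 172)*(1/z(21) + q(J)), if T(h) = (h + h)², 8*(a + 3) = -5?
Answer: -3286/9 ≈ -365.11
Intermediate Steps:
a = -29/8 (a = -3 + (⅛)*(-5) = -3 - 5/8 = -29/8 ≈ -3.6250)
T(h) = 4*h² (T(h) = (2*h)² = 4*h²)
J = 0 (J = -2 + 2 = 0)
q(O) = -3/8 - O (q(O) = -4 + (O - 29/8)*(-1) = -4 + (-29/8 + O)*(-1) = -4 + (29/8 - O) = -3/8 - O)
(T(-4 - 9) + 172)*(1/z(21) + q(J)) = (4*(-4 - 9)² + 172)*(1/(-18) + (-3/8 - 1*0)) = (4*(-13)² + 172)*(-1/18 + (-3/8 + 0)) = (4*169 + 172)*(-1/18 - 3/8) = (676 + 172)*(-31/72) = 848*(-31/72) = -3286/9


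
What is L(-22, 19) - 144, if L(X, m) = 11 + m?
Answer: -114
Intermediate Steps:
L(-22, 19) - 144 = (11 + 19) - 144 = 30 - 144 = -114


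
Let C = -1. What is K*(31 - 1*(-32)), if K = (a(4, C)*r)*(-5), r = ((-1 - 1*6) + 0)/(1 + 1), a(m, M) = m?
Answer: 4410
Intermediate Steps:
r = -7/2 (r = ((-1 - 6) + 0)/2 = (-7 + 0)*(½) = -7*½ = -7/2 ≈ -3.5000)
K = 70 (K = (4*(-7/2))*(-5) = -14*(-5) = 70)
K*(31 - 1*(-32)) = 70*(31 - 1*(-32)) = 70*(31 + 32) = 70*63 = 4410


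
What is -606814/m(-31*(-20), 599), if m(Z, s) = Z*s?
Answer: -303407/185690 ≈ -1.6339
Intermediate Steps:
-606814/m(-31*(-20), 599) = -606814/(-31*(-20)*599) = -606814/(620*599) = -606814/371380 = -606814*1/371380 = -303407/185690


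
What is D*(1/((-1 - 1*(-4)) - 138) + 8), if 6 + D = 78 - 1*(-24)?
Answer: 34528/45 ≈ 767.29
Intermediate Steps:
D = 96 (D = -6 + (78 - 1*(-24)) = -6 + (78 + 24) = -6 + 102 = 96)
D*(1/((-1 - 1*(-4)) - 138) + 8) = 96*(1/((-1 - 1*(-4)) - 138) + 8) = 96*(1/((-1 + 4) - 138) + 8) = 96*(1/(3 - 138) + 8) = 96*(1/(-135) + 8) = 96*(-1/135 + 8) = 96*(1079/135) = 34528/45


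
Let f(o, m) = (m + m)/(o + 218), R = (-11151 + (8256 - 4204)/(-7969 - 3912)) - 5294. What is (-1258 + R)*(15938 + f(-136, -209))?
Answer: -137400079950355/487121 ≈ -2.8207e+8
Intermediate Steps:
R = -195387097/11881 (R = (-11151 + 4052/(-11881)) - 5294 = (-11151 + 4052*(-1/11881)) - 5294 = (-11151 - 4052/11881) - 5294 = -132489083/11881 - 5294 = -195387097/11881 ≈ -16445.)
f(o, m) = 2*m/(218 + o) (f(o, m) = (2*m)/(218 + o) = 2*m/(218 + o))
(-1258 + R)*(15938 + f(-136, -209)) = (-1258 - 195387097/11881)*(15938 + 2*(-209)/(218 - 136)) = -210333395*(15938 + 2*(-209)/82)/11881 = -210333395*(15938 + 2*(-209)*(1/82))/11881 = -210333395*(15938 - 209/41)/11881 = -210333395/11881*653249/41 = -137400079950355/487121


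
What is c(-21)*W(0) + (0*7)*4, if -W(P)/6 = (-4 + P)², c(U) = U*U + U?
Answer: -40320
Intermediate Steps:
c(U) = U + U² (c(U) = U² + U = U + U²)
W(P) = -6*(-4 + P)²
c(-21)*W(0) + (0*7)*4 = (-21*(1 - 21))*(-6*(-4 + 0)²) + (0*7)*4 = (-21*(-20))*(-6*(-4)²) + 0*4 = 420*(-6*16) + 0 = 420*(-96) + 0 = -40320 + 0 = -40320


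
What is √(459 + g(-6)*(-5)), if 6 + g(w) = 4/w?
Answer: √4431/3 ≈ 22.189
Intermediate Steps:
g(w) = -6 + 4/w
√(459 + g(-6)*(-5)) = √(459 + (-6 + 4/(-6))*(-5)) = √(459 + (-6 + 4*(-⅙))*(-5)) = √(459 + (-6 - ⅔)*(-5)) = √(459 - 20/3*(-5)) = √(459 + 100/3) = √(1477/3) = √4431/3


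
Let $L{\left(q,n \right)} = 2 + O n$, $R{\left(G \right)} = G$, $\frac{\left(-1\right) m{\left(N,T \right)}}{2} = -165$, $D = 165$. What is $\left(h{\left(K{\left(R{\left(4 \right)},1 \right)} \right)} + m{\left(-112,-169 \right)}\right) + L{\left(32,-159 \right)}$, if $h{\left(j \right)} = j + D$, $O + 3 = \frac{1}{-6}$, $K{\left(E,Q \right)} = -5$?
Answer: $\frac{1991}{2} \approx 995.5$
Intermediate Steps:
$m{\left(N,T \right)} = 330$ ($m{\left(N,T \right)} = \left(-2\right) \left(-165\right) = 330$)
$O = - \frac{19}{6}$ ($O = -3 + \frac{1}{-6} = -3 - \frac{1}{6} = - \frac{19}{6} \approx -3.1667$)
$L{\left(q,n \right)} = 2 - \frac{19 n}{6}$
$h{\left(j \right)} = 165 + j$ ($h{\left(j \right)} = j + 165 = 165 + j$)
$\left(h{\left(K{\left(R{\left(4 \right)},1 \right)} \right)} + m{\left(-112,-169 \right)}\right) + L{\left(32,-159 \right)} = \left(\left(165 - 5\right) + 330\right) + \left(2 - - \frac{1007}{2}\right) = \left(160 + 330\right) + \left(2 + \frac{1007}{2}\right) = 490 + \frac{1011}{2} = \frac{1991}{2}$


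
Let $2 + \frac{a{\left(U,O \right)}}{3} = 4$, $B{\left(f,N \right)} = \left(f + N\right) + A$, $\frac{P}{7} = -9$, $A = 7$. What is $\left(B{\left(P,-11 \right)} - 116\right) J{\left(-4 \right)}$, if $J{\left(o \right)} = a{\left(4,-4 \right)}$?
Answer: $-1098$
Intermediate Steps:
$P = -63$ ($P = 7 \left(-9\right) = -63$)
$B{\left(f,N \right)} = 7 + N + f$ ($B{\left(f,N \right)} = \left(f + N\right) + 7 = \left(N + f\right) + 7 = 7 + N + f$)
$a{\left(U,O \right)} = 6$ ($a{\left(U,O \right)} = -6 + 3 \cdot 4 = -6 + 12 = 6$)
$J{\left(o \right)} = 6$
$\left(B{\left(P,-11 \right)} - 116\right) J{\left(-4 \right)} = \left(\left(7 - 11 - 63\right) - 116\right) 6 = \left(-67 - 116\right) 6 = \left(-183\right) 6 = -1098$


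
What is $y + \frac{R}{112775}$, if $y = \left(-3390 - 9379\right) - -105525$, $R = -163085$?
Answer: $\frac{160929151}{1735} \approx 92755.0$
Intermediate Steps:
$y = 92756$ ($y = \left(-3390 - 9379\right) + 105525 = -12769 + 105525 = 92756$)
$y + \frac{R}{112775} = 92756 - \frac{163085}{112775} = 92756 - \frac{2509}{1735} = \frac{160929151}{1735}$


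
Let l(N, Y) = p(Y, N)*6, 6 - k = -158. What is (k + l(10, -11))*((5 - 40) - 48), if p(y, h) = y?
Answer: -8134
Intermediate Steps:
k = 164 (k = 6 - 1*(-158) = 6 + 158 = 164)
l(N, Y) = 6*Y (l(N, Y) = Y*6 = 6*Y)
(k + l(10, -11))*((5 - 40) - 48) = (164 + 6*(-11))*((5 - 40) - 48) = (164 - 66)*(-35 - 48) = 98*(-83) = -8134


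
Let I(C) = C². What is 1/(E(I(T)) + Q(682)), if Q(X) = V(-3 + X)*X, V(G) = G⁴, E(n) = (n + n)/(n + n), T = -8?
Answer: 1/144965104110443 ≈ 6.8982e-15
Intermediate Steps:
E(n) = 1 (E(n) = (2*n)/((2*n)) = (2*n)*(1/(2*n)) = 1)
Q(X) = X*(-3 + X)⁴ (Q(X) = (-3 + X)⁴*X = X*(-3 + X)⁴)
1/(E(I(T)) + Q(682)) = 1/(1 + 682*(-3 + 682)⁴) = 1/(1 + 682*679⁴) = 1/(1 + 682*212558803681) = 1/(1 + 144965104110442) = 1/144965104110443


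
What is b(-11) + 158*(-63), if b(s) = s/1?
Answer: -9965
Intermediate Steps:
b(s) = s (b(s) = s*1 = s)
b(-11) + 158*(-63) = -11 + 158*(-63) = -11 - 9954 = -9965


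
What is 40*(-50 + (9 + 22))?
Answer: -760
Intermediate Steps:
40*(-50 + (9 + 22)) = 40*(-50 + 31) = 40*(-19) = -760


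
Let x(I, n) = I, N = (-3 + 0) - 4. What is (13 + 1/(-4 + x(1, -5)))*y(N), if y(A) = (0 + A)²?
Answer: 1862/3 ≈ 620.67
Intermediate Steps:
N = -7 (N = -3 - 4 = -7)
y(A) = A²
(13 + 1/(-4 + x(1, -5)))*y(N) = (13 + 1/(-4 + 1))*(-7)² = (13 + 1/(-3))*49 = (13 - ⅓)*49 = (38/3)*49 = 1862/3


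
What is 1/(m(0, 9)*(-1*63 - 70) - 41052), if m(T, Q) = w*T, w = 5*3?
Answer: -1/41052 ≈ -2.4359e-5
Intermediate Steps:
w = 15
m(T, Q) = 15*T
1/(m(0, 9)*(-1*63 - 70) - 41052) = 1/((15*0)*(-1*63 - 70) - 41052) = 1/(0*(-63 - 70) - 41052) = 1/(0*(-133) - 41052) = 1/(0 - 41052) = 1/(-41052) = -1/41052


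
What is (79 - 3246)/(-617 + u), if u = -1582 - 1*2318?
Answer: 3167/4517 ≈ 0.70113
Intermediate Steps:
u = -3900 (u = -1582 - 2318 = -3900)
(79 - 3246)/(-617 + u) = (79 - 3246)/(-617 - 3900) = -3167/(-4517) = -3167*(-1/4517) = 3167/4517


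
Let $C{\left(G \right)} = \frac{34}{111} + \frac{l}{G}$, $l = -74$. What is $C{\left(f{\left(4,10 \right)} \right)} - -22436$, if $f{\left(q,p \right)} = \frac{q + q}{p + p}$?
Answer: $\frac{2469895}{111} \approx 22251.0$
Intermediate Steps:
$f{\left(q,p \right)} = \frac{q}{p}$ ($f{\left(q,p \right)} = \frac{2 q}{2 p} = 2 q \frac{1}{2 p} = \frac{q}{p}$)
$C{\left(G \right)} = \frac{34}{111} - \frac{74}{G}$
$C{\left(f{\left(4,10 \right)} \right)} - -22436 = \left(\frac{34}{111} - \frac{74}{4 \cdot \frac{1}{10}}\right) - -22436 = \left(\frac{34}{111} - \frac{74}{4 \cdot \frac{1}{10}}\right) + 22436 = \left(\frac{34}{111} - \frac{74}{\frac{2}{5}}\right) + 22436 = \left(\frac{34}{111} - 185\right) + 22436 = - \frac{20501}{111} + 22436 = \frac{2469895}{111}$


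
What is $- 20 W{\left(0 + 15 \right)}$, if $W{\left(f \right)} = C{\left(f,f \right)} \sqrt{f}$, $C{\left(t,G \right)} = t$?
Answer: $- 300 \sqrt{15} \approx -1161.9$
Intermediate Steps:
$W{\left(f \right)} = f^{\frac{3}{2}}$ ($W{\left(f \right)} = f \sqrt{f} = f^{\frac{3}{2}}$)
$- 20 W{\left(0 + 15 \right)} = - 20 \left(0 + 15\right)^{\frac{3}{2}} = - 20 \cdot 15^{\frac{3}{2}} = - 20 \cdot 15 \sqrt{15} = - 300 \sqrt{15}$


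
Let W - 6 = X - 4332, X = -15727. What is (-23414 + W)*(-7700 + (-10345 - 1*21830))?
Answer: 1733246625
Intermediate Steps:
W = -20053 (W = 6 + (-15727 - 4332) = 6 - 20059 = -20053)
(-23414 + W)*(-7700 + (-10345 - 1*21830)) = (-23414 - 20053)*(-7700 + (-10345 - 1*21830)) = -43467*(-7700 + (-10345 - 21830)) = -43467*(-7700 - 32175) = -43467*(-39875) = 1733246625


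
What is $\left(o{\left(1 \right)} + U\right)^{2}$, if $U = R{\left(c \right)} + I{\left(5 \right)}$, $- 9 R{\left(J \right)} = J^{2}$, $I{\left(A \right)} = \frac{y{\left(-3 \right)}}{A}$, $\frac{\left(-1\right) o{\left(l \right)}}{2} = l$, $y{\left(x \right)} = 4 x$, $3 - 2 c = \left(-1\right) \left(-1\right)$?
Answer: $\frac{41209}{2025} \approx 20.35$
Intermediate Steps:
$c = 1$ ($c = \frac{3}{2} - \frac{\left(-1\right) \left(-1\right)}{2} = \frac{3}{2} - \frac{1}{2} = 1$)
$o{\left(l \right)} = - 2 l$
$I{\left(A \right)} = - \frac{12}{A}$ ($I{\left(A \right)} = \frac{4 \left(-3\right)}{A} = - \frac{12}{A}$)
$R{\left(J \right)} = - \frac{J^{2}}{9}$
$U = - \frac{113}{45}$ ($U = - \frac{1^{2}}{9} - \frac{12}{5} = \left(- \frac{1}{9}\right) 1 - \frac{12}{5} = - \frac{1}{9} - \frac{12}{5} = - \frac{113}{45} \approx -2.5111$)
$\left(o{\left(1 \right)} + U\right)^{2} = \left(\left(-2\right) 1 - \frac{113}{45}\right)^{2} = \left(-2 - \frac{113}{45}\right)^{2} = \left(- \frac{203}{45}\right)^{2} = \frac{41209}{2025}$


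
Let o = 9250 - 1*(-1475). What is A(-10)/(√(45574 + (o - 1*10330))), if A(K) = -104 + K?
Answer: -38*√45969/15323 ≈ -0.53171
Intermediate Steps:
o = 10725 (o = 9250 + 1475 = 10725)
A(-10)/(√(45574 + (o - 1*10330))) = (-104 - 10)/(√(45574 + (10725 - 1*10330))) = -114/√(45574 + (10725 - 10330)) = -114/√(45574 + 395) = -114*√45969/45969 = -38*√45969/15323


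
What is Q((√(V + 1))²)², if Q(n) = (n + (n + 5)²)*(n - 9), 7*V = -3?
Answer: 8352314881/117649 ≈ 70994.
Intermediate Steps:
V = -3/7 (V = (⅐)*(-3) = -3/7 ≈ -0.42857)
Q(n) = (-9 + n)*(n + (5 + n)²) (Q(n) = (n + (5 + n)²)*(-9 + n) = (-9 + n)*(n + (5 + n)²))
Q((√(V + 1))²)² = (-225 + ((√(-3/7 + 1))²)³ - 74*(√(-3/7 + 1))² + 2*((√(-3/7 + 1))²)²)² = (-225 + ((√(4/7))²)³ - 74*(√(4/7))² + 2*((√(4/7))²)²)² = (-225 + ((2*√7/7)²)³ - 74*(2*√7/7)² + 2*((2*√7/7)²)²)² = (-225 + (4/7)³ - 74*4/7 + 2*(4/7)²)² = (-225 + 64/343 - 296/7 + 2*(16/49))² = (-225 + 64/343 - 296/7 + 32/49)² = (-91391/343)² = 8352314881/117649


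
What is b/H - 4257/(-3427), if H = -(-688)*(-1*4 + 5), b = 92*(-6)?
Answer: 129639/294722 ≈ 0.43987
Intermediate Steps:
b = -552
H = 688 (H = -(-688)*(-4 + 5) = -(-688) = -172*(-4) = 688)
b/H - 4257/(-3427) = -552/688 - 4257/(-3427) = -552*1/688 - 4257*(-1/3427) = -69/86 + 4257/3427 = 129639/294722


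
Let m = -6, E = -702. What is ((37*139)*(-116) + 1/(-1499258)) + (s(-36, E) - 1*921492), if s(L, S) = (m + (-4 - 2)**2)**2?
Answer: -2274644252441/1499258 ≈ -1.5172e+6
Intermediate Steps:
s(L, S) = 900 (s(L, S) = (-6 + (-4 - 2)**2)**2 = (-6 + (-6)**2)**2 = (-6 + 36)**2 = 30**2 = 900)
((37*139)*(-116) + 1/(-1499258)) + (s(-36, E) - 1*921492) = ((37*139)*(-116) + 1/(-1499258)) + (900 - 1*921492) = (5143*(-116) - 1/1499258) + (900 - 921492) = (-596588 - 1/1499258) - 920592 = -894439331705/1499258 - 920592 = -2274644252441/1499258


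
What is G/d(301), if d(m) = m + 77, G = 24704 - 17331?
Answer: 7373/378 ≈ 19.505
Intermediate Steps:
G = 7373
d(m) = 77 + m
G/d(301) = 7373/(77 + 301) = 7373/378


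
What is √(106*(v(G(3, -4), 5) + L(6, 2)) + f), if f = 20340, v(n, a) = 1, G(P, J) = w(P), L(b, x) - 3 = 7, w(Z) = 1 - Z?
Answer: √21506 ≈ 146.65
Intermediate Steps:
L(b, x) = 10 (L(b, x) = 3 + 7 = 10)
G(P, J) = 1 - P
√(106*(v(G(3, -4), 5) + L(6, 2)) + f) = √(106*(1 + 10) + 20340) = √(106*11 + 20340) = √(1166 + 20340) = √21506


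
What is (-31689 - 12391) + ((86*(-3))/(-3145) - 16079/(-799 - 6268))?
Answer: -26477219607/600695 ≈ -44078.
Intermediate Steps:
(-31689 - 12391) + ((86*(-3))/(-3145) - 16079/(-799 - 6268)) = -44080 + (-258*(-1/3145) - 16079/(-7067)) = -44080 + (258/3145 - 16079*(-1/7067)) = -44080 + (258/3145 + 16079/7067) = -44080 + 1415993/600695 = -26477219607/600695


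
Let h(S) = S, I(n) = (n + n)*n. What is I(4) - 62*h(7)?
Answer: -402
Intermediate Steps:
I(n) = 2*n² (I(n) = (2*n)*n = 2*n²)
I(4) - 62*h(7) = 2*4² - 62*7 = 2*16 - 434 = 32 - 434 = -402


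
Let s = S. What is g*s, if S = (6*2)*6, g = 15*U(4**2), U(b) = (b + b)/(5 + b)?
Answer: 11520/7 ≈ 1645.7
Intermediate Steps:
U(b) = 2*b/(5 + b) (U(b) = (2*b)/(5 + b) = 2*b/(5 + b))
g = 160/7 (g = 15*(2*4**2/(5 + 4**2)) = 15*(2*16/(5 + 16)) = 15*(2*16/21) = 15*(2*16*(1/21)) = 15*(32/21) = 160/7 ≈ 22.857)
S = 72 (S = 12*6 = 72)
s = 72
g*s = (160/7)*72 = 11520/7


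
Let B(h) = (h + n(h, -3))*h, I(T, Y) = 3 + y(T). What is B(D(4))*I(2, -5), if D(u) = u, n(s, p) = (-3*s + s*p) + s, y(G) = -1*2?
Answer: -64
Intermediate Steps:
y(G) = -2
n(s, p) = -2*s + p*s (n(s, p) = (-3*s + p*s) + s = -2*s + p*s)
I(T, Y) = 1 (I(T, Y) = 3 - 2 = 1)
B(h) = -4*h**2 (B(h) = (h + h*(-2 - 3))*h = (h + h*(-5))*h = (h - 5*h)*h = (-4*h)*h = -4*h**2)
B(D(4))*I(2, -5) = -4*4**2*1 = -4*16*1 = -64*1 = -64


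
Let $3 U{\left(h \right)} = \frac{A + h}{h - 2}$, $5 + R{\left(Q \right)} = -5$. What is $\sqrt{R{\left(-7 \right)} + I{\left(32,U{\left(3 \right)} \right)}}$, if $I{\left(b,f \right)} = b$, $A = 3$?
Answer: $\sqrt{22} \approx 4.6904$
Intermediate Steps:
$R{\left(Q \right)} = -10$ ($R{\left(Q \right)} = -5 - 5 = -10$)
$U{\left(h \right)} = \frac{3 + h}{3 \left(-2 + h\right)}$ ($U{\left(h \right)} = \frac{\left(3 + h\right) \frac{1}{h - 2}}{3} = \frac{\left(3 + h\right) \frac{1}{-2 + h}}{3} = \frac{\frac{1}{-2 + h} \left(3 + h\right)}{3} = \frac{3 + h}{3 \left(-2 + h\right)}$)
$\sqrt{R{\left(-7 \right)} + I{\left(32,U{\left(3 \right)} \right)}} = \sqrt{-10 + 32} = \sqrt{22}$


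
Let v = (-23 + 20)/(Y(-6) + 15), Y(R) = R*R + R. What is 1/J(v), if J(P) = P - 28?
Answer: -15/421 ≈ -0.035629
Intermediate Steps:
Y(R) = R + R² (Y(R) = R² + R = R + R²)
v = -1/15 (v = (-23 + 20)/(-6*(1 - 6) + 15) = -3/(-6*(-5) + 15) = -3/(30 + 15) = -3/45 = -3*1/45 = -1/15 ≈ -0.066667)
J(P) = -28 + P
1/J(v) = 1/(-28 - 1/15) = 1/(-421/15) = -15/421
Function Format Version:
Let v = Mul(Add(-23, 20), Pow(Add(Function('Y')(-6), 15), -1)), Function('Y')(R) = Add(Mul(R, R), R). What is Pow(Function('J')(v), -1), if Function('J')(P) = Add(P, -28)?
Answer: Rational(-15, 421) ≈ -0.035629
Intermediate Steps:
Function('Y')(R) = Add(R, Pow(R, 2)) (Function('Y')(R) = Add(Pow(R, 2), R) = Add(R, Pow(R, 2)))
v = Rational(-1, 15) (v = Mul(Add(-23, 20), Pow(Add(Mul(-6, Add(1, -6)), 15), -1)) = Mul(-3, Pow(Add(Mul(-6, -5), 15), -1)) = Mul(-3, Pow(Add(30, 15), -1)) = Mul(-3, Pow(45, -1)) = Mul(-3, Rational(1, 45)) = Rational(-1, 15) ≈ -0.066667)
Function('J')(P) = Add(-28, P)
Pow(Function('J')(v), -1) = Pow(Add(-28, Rational(-1, 15)), -1) = Pow(Rational(-421, 15), -1) = Rational(-15, 421)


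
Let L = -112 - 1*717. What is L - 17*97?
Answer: -2478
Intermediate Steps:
L = -829 (L = -112 - 717 = -829)
L - 17*97 = -829 - 17*97 = -829 - 1*1649 = -829 - 1649 = -2478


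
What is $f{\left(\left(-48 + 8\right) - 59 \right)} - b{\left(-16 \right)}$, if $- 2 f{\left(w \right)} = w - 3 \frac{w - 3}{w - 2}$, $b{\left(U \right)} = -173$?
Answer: $\frac{45251}{202} \approx 224.01$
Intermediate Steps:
$f{\left(w \right)} = - \frac{w}{2} + \frac{3 \left(-3 + w\right)}{2 \left(-2 + w\right)}$ ($f{\left(w \right)} = - \frac{w - 3 \frac{w - 3}{w - 2}}{2} = - \frac{w - 3 \frac{-3 + w}{-2 + w}}{2} = - \frac{w - \frac{3 \left(-3 + w\right)}{-2 + w}}{2} = - \frac{w}{2} + \frac{3 \left(-3 + w\right)}{2 \left(-2 + w\right)}$)
$f{\left(\left(-48 + 8\right) - 59 \right)} - b{\left(-16 \right)} = \frac{-9 - \left(\left(-48 + 8\right) - 59\right)^{2} + 5 \left(\left(-48 + 8\right) - 59\right)}{2 \left(-2 + \left(\left(-48 + 8\right) - 59\right)\right)} - -173 = \frac{-9 - \left(-40 - 59\right)^{2} + 5 \left(-40 - 59\right)}{2 \left(-2 - 99\right)} + 173 = \frac{-9 - \left(-99\right)^{2} + 5 \left(-99\right)}{2 \left(-2 - 99\right)} + 173 = \frac{-9 - 9801 - 495}{2 \left(-101\right)} + 173 = \frac{1}{2} \left(- \frac{1}{101}\right) \left(-9 - 9801 - 495\right) + 173 = \frac{1}{2} \left(- \frac{1}{101}\right) \left(-10305\right) + 173 = \frac{10305}{202} + 173 = \frac{45251}{202}$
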